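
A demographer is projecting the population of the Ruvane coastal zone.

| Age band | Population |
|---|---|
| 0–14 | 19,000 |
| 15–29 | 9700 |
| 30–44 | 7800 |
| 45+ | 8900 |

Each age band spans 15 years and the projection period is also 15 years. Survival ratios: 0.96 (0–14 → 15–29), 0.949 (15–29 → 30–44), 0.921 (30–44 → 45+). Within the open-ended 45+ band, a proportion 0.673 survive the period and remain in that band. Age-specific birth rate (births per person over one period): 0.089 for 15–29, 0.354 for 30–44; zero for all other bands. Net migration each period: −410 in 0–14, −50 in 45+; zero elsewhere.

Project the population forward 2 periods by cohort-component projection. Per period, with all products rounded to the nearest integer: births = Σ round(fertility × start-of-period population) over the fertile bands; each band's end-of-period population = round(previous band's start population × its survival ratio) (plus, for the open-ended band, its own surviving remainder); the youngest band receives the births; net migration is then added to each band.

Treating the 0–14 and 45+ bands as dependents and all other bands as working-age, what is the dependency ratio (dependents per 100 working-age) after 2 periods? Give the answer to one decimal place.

Period 1:
Births: 9700 × 0.089 = 863 ; 7800 × 0.354 = 2761 → 3624
15–29: 19000 × 0.96 = 18240
30–44: 9700 × 0.949 = 9205
45+: 7800 × 0.921 + 8900 × 0.673 = 7184 + 5990 = 13174
Net migration: 0–14 − 410 → 3214; 45+ − 50 → 13124
Giving 3214 / 18240 / 9205 / 13124.
Period 2:
Births: 18240 × 0.089 = 1623 ; 9205 × 0.354 = 3259 → 4882
15–29: 3214 × 0.96 = 3085
30–44: 18240 × 0.949 = 17310
45+: 9205 × 0.921 + 13124 × 0.673 = 8478 + 8832 = 17310
Net migration: 0–14 − 410 → 4472; 45+ − 50 → 17260
Giving 4472 / 3085 / 17310 / 17260.
Dependents (band 0–14 + band 45+) = 4472 + 17260 = 21732; working-age = 20395; ratio = 21732/20395 × 100 = 106.6

106.6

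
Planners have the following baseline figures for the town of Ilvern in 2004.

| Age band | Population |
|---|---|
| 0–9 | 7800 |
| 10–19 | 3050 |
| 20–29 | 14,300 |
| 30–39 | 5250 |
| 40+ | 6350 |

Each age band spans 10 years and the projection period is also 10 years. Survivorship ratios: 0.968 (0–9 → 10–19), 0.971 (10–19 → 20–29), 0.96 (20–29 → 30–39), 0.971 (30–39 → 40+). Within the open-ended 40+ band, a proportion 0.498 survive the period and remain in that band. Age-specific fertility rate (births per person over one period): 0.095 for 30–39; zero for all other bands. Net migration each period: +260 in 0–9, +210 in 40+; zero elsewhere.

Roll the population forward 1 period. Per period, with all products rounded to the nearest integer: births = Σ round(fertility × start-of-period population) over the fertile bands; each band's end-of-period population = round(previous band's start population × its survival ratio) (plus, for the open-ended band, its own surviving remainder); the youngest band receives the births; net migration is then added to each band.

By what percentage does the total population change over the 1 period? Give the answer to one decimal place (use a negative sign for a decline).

(Groups numbered youngest = 1 to oldest = 5.)
Period 1:
Births: 5250 × 0.095 = 499
Group 2: 7800 × 0.968 = 7550
Group 3: 3050 × 0.971 = 2962
Group 4: 14300 × 0.96 = 13728
Group 5: 5250 × 0.971 + 6350 × 0.498 = 5098 + 3162 = 8260
Net migration: Group 1 + 260 → 759; Group 5 + 210 → 8470
→ [759, 7550, 2962, 13728, 8470]
Total: 36750 → 33469; change = -3281; percentage change = -8.9%

-8.9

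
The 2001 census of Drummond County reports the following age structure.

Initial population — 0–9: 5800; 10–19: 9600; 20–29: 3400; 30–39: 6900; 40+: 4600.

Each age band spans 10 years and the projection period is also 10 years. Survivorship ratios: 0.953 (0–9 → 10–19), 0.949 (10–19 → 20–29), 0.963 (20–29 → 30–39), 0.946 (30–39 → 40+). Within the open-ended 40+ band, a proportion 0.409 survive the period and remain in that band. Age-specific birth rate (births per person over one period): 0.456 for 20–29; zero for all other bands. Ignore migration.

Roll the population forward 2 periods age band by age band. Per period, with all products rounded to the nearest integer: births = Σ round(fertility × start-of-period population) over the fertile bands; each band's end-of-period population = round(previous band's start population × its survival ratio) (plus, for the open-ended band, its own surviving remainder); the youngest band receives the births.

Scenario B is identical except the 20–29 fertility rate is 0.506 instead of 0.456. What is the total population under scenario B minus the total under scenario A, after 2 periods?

618

Period 1:
Births: 3400 × 0.456 = 1550
10–19: 5800 × 0.953 = 5527
20–29: 9600 × 0.949 = 9110
30–39: 3400 × 0.963 = 3274
40+: 6900 × 0.946 + 4600 × 0.409 = 6527 + 1881 = 8408
Population now: 0–9=1550, 10–19=5527, 20–29=9110, 30–39=3274, 40+=8408
Period 2:
Births: 9110 × 0.456 = 4154
10–19: 1550 × 0.953 = 1477
20–29: 5527 × 0.949 = 5245
30–39: 9110 × 0.963 = 8773
40+: 3274 × 0.946 + 8408 × 0.409 = 3097 + 3439 = 6536
Population now: 0–9=4154, 10–19=1477, 20–29=5245, 30–39=8773, 40+=6536
Scenario A total after 2 periods: 26185
Scenario B projection —
Period 1:
Births: 3400 × 0.506 = 1720
10–19: 5800 × 0.953 = 5527
20–29: 9600 × 0.949 = 9110
30–39: 3400 × 0.963 = 3274
40+: 6900 × 0.946 + 4600 × 0.409 = 6527 + 1881 = 8408
Population now: 0–9=1720, 10–19=5527, 20–29=9110, 30–39=3274, 40+=8408
Period 2:
Births: 9110 × 0.506 = 4610
10–19: 1720 × 0.953 = 1639
20–29: 5527 × 0.949 = 5245
30–39: 9110 × 0.963 = 8773
40+: 3274 × 0.946 + 8408 × 0.409 = 3097 + 3439 = 6536
Population now: 0–9=4610, 10–19=1639, 20–29=5245, 30–39=8773, 40+=6536
Scenario B total after 2 periods: 26803
Difference B − A = 26803 − 26185 = 618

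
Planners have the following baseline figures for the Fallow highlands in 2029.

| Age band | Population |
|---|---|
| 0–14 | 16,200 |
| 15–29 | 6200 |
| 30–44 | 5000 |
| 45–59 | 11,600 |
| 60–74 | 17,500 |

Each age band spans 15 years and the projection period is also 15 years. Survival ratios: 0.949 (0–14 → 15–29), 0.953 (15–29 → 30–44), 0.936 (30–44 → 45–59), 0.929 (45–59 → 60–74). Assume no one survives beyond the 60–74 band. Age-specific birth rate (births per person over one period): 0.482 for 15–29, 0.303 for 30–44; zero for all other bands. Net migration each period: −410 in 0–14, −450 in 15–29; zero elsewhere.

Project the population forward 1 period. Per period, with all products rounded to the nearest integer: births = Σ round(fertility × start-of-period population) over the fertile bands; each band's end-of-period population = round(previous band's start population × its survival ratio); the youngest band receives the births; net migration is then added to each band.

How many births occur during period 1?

4503

Let band 1 be 0–14 through band 5 = 60–74.
[period 1]
Births: 6200 × 0.482 = 2988 ; 5000 × 0.303 = 1515 → total 4503
Band 2: 16200 × 0.949 = 15374
Band 3: 6200 × 0.953 = 5909
Band 4: 5000 × 0.936 = 4680
Band 5: 11600 × 0.929 = 10776
Net migration: Band 1 − 410 → 4093; Band 2 − 450 → 14924
→ [4093, 14924, 5909, 4680, 10776]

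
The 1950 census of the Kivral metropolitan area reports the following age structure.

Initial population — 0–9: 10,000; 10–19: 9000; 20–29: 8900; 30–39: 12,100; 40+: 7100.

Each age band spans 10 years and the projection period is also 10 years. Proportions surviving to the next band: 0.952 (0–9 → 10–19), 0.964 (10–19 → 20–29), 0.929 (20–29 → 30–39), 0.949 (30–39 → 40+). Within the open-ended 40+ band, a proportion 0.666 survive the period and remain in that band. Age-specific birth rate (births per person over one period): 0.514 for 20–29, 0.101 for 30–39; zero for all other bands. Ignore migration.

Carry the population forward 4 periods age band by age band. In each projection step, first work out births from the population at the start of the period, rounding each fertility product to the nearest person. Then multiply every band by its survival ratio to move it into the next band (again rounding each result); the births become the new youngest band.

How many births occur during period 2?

5294

Call the bands 1 to 5, youngest first.
— Period 1 —
Births: 8900 × 0.514 = 4575 ; 12100 × 0.101 = 1222 ⇒ total 5797
Band 2: 10000 × 0.952 = 9520
Band 3: 9000 × 0.964 = 8676
Band 4: 8900 × 0.929 = 8268
Band 5: 12100 × 0.949 + 7100 × 0.666 = 11483 + 4729 = 16212
Giving 5797 / 9520 / 8676 / 8268 / 16212.
— Period 2 —
Births: 8676 × 0.514 = 4459 ; 8268 × 0.101 = 835 ⇒ total 5294
Band 2: 5797 × 0.952 = 5519
Band 3: 9520 × 0.964 = 9177
Band 4: 8676 × 0.929 = 8060
Band 5: 8268 × 0.949 + 16212 × 0.666 = 7846 + 10797 = 18643
Giving 5294 / 5519 / 9177 / 8060 / 18643.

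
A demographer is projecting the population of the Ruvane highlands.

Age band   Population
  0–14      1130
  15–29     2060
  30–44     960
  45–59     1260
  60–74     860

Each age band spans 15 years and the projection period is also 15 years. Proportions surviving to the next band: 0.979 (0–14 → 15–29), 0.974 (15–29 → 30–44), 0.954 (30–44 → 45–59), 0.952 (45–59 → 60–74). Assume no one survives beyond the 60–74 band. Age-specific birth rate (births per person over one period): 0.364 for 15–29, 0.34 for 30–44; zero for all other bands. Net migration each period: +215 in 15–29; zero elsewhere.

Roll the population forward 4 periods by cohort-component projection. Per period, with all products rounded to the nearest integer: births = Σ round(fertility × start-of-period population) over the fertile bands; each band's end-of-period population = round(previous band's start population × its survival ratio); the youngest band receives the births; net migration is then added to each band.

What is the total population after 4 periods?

Period 1.
Births: 2060 * 0.364 = 750 ; 960 * 0.34 = 326 → 1076
15–29: 1130 * 0.979 = 1106
30–44: 2060 * 0.974 = 2006
45–59: 960 * 0.954 = 916
60–74: 1260 * 0.952 = 1200
Net migration: 15–29 + 215 → 1321
→ [1076, 1321, 2006, 916, 1200]
Period 2.
Births: 1321 * 0.364 = 481 ; 2006 * 0.34 = 682 → 1163
15–29: 1076 * 0.979 = 1053
30–44: 1321 * 0.974 = 1287
45–59: 2006 * 0.954 = 1914
60–74: 916 * 0.952 = 872
Net migration: 15–29 + 215 → 1268
→ [1163, 1268, 1287, 1914, 872]
Period 3.
Births: 1268 * 0.364 = 462 ; 1287 * 0.34 = 438 → 900
15–29: 1163 * 0.979 = 1139
30–44: 1268 * 0.974 = 1235
45–59: 1287 * 0.954 = 1228
60–74: 1914 * 0.952 = 1822
Net migration: 15–29 + 215 → 1354
→ [900, 1354, 1235, 1228, 1822]
Period 4.
Births: 1354 * 0.364 = 493 ; 1235 * 0.34 = 420 → 913
15–29: 900 * 0.979 = 881
30–44: 1354 * 0.974 = 1319
45–59: 1235 * 0.954 = 1178
60–74: 1228 * 0.952 = 1169
Net migration: 15–29 + 215 → 1096
→ [913, 1096, 1319, 1178, 1169]
Total after period 4: 913 + 1096 + 1319 + 1178 + 1169 = 5675

5675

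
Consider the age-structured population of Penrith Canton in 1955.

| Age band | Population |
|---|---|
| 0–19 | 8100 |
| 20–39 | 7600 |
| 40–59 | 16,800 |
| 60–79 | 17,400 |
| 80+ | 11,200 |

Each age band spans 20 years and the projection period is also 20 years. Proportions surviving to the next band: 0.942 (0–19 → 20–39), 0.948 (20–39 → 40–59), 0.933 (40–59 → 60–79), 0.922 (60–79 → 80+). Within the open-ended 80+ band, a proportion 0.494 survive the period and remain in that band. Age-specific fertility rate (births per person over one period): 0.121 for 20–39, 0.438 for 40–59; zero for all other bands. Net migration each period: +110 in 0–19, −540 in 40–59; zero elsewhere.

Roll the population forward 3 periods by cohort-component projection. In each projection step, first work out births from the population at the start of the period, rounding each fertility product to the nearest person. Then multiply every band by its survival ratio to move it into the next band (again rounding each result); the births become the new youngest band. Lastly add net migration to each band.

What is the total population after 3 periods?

— Period 1 —
Births: 7600 × 0.121 = 920 ; 16800 × 0.438 = 7358 → total 8278
20–39: 8100 × 0.942 = 7630
40–59: 7600 × 0.948 = 7205
60–79: 16800 × 0.933 = 15674
80+: 17400 × 0.922 + 11200 × 0.494 = 16043 + 5533 = 21576
Net migration: 0–19 + 110 → 8388; 40–59 − 540 → 6665
Population now: 0–19=8388, 20–39=7630, 40–59=6665, 60–79=15674, 80+=21576
— Period 2 —
Births: 7630 × 0.121 = 923 ; 6665 × 0.438 = 2919 → total 3842
20–39: 8388 × 0.942 = 7901
40–59: 7630 × 0.948 = 7233
60–79: 6665 × 0.933 = 6218
80+: 15674 × 0.922 + 21576 × 0.494 = 14451 + 10659 = 25110
Net migration: 0–19 + 110 → 3952; 40–59 − 540 → 6693
Population now: 0–19=3952, 20–39=7901, 40–59=6693, 60–79=6218, 80+=25110
— Period 3 —
Births: 7901 × 0.121 = 956 ; 6693 × 0.438 = 2932 → total 3888
20–39: 3952 × 0.942 = 3723
40–59: 7901 × 0.948 = 7490
60–79: 6693 × 0.933 = 6245
80+: 6218 × 0.922 + 25110 × 0.494 = 5733 + 12404 = 18137
Net migration: 0–19 + 110 → 3998; 40–59 − 540 → 6950
Population now: 0–19=3998, 20–39=3723, 40–59=6950, 60–79=6245, 80+=18137
Total after period 3: 3998 + 3723 + 6950 + 6245 + 18137 = 39053

39053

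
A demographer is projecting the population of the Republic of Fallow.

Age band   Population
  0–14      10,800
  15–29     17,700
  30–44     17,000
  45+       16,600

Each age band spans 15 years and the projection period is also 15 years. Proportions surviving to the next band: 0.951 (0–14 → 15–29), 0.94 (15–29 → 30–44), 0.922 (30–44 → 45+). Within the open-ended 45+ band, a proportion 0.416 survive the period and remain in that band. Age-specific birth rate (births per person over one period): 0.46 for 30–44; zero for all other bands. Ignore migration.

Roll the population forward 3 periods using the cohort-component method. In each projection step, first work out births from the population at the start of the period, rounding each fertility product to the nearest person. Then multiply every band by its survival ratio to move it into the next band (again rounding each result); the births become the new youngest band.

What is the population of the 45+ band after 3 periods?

After projecting period 1:
Births: 17000 * 0.46 = 7820
15–29: 10800 * 0.951 = 10271
30–44: 17700 * 0.94 = 16638
45+: 17000 * 0.922 + 16600 * 0.416 = 15674 + 6906 = 22580
→ [7820, 10271, 16638, 22580]
After projecting period 2:
Births: 16638 * 0.46 = 7653
15–29: 7820 * 0.951 = 7437
30–44: 10271 * 0.94 = 9655
45+: 16638 * 0.922 + 22580 * 0.416 = 15340 + 9393 = 24733
→ [7653, 7437, 9655, 24733]
After projecting period 3:
Births: 9655 * 0.46 = 4441
15–29: 7653 * 0.951 = 7278
30–44: 7437 * 0.94 = 6991
45+: 9655 * 0.922 + 24733 * 0.416 = 8902 + 10289 = 19191
→ [4441, 7278, 6991, 19191]

19191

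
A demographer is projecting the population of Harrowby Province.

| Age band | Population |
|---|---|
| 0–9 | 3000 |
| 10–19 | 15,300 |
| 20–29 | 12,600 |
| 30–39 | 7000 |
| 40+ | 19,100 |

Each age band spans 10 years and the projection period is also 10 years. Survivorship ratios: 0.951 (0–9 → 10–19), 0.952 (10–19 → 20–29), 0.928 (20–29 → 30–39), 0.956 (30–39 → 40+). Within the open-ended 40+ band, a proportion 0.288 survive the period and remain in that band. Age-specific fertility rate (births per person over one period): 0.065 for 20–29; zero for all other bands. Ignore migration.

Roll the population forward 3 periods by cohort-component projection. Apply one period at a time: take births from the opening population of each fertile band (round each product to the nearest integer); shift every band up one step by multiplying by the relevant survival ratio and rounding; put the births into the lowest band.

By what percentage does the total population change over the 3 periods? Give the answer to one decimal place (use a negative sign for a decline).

— Period 1 —
Births: 12600 × 0.065 = 819
10–19: 3000 × 0.951 = 2853
20–29: 15300 × 0.952 = 14566
30–39: 12600 × 0.928 = 11693
40+: 7000 × 0.956 + 19100 × 0.288 = 6692 + 5501 = 12193
→ [819, 2853, 14566, 11693, 12193]
— Period 2 —
Births: 14566 × 0.065 = 947
10–19: 819 × 0.951 = 779
20–29: 2853 × 0.952 = 2716
30–39: 14566 × 0.928 = 13517
40+: 11693 × 0.956 + 12193 × 0.288 = 11179 + 3512 = 14691
→ [947, 779, 2716, 13517, 14691]
— Period 3 —
Births: 2716 × 0.065 = 177
10–19: 947 × 0.951 = 901
20–29: 779 × 0.952 = 742
30–39: 2716 × 0.928 = 2520
40+: 13517 × 0.956 + 14691 × 0.288 = 12922 + 4231 = 17153
→ [177, 901, 742, 2520, 17153]
Total: 57000 → 21493; change = -35507; percentage change = -62.3%

-62.3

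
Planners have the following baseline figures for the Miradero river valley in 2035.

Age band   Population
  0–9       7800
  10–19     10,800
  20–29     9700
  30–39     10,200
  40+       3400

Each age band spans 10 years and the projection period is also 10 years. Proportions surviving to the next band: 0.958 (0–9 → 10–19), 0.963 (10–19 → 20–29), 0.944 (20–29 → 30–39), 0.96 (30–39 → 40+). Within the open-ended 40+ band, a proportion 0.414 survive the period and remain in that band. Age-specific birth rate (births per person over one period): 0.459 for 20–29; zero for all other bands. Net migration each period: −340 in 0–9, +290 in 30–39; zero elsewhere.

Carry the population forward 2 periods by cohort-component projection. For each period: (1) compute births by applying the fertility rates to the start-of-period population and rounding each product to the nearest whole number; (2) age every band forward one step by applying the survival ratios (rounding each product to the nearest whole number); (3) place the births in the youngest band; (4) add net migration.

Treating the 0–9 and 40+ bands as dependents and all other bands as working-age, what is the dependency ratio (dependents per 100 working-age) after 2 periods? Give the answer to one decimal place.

Period 1.
Births: 9700 × 0.459 = 4452
10–19: 7800 × 0.958 = 7472
20–29: 10800 × 0.963 = 10400
30–39: 9700 × 0.944 = 9157
40+: 10200 × 0.96 + 3400 × 0.414 = 9792 + 1408 = 11200
Net migration: 0–9 − 340 → 4112; 30–39 + 290 → 9447
→ [4112, 7472, 10400, 9447, 11200]
Period 2.
Births: 10400 × 0.459 = 4774
10–19: 4112 × 0.958 = 3939
20–29: 7472 × 0.963 = 7196
30–39: 10400 × 0.944 = 9818
40+: 9447 × 0.96 + 11200 × 0.414 = 9069 + 4637 = 13706
Net migration: 0–9 − 340 → 4434; 30–39 + 290 → 10108
→ [4434, 3939, 7196, 10108, 13706]
Dependents (band 0–9 + band 40+) = 4434 + 13706 = 18140; working-age = 21243; ratio = 18140/21243 × 100 = 85.4

85.4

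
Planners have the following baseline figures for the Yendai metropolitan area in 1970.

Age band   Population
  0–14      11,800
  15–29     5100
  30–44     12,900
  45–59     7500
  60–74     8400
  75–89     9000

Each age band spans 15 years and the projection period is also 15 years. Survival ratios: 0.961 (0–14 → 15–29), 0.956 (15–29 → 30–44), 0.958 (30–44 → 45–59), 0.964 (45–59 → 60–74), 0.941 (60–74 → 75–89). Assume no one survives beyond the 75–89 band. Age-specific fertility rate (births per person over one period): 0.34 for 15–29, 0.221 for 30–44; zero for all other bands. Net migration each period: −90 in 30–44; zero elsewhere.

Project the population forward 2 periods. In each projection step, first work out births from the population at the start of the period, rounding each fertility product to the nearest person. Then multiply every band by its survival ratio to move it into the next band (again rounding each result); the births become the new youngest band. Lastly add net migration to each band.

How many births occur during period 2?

4914

[period 1]
Births: 5100 × 0.34 = 1734, 12900 × 0.221 = 2851 → 4585
15–29: 11800 × 0.961 = 11340
30–44: 5100 × 0.956 = 4876
45–59: 12900 × 0.958 = 12358
60–74: 7500 × 0.964 = 7230
75–89: 8400 × 0.941 = 7904
Net migration: 30–44 − 90 → 4786
Giving 4585 / 11340 / 4786 / 12358 / 7230 / 7904.
[period 2]
Births: 11340 × 0.34 = 3856, 4786 × 0.221 = 1058 → 4914
15–29: 4585 × 0.961 = 4406
30–44: 11340 × 0.956 = 10841
45–59: 4786 × 0.958 = 4585
60–74: 12358 × 0.964 = 11913
75–89: 7230 × 0.941 = 6803
Net migration: 30–44 − 90 → 10751
Giving 4914 / 4406 / 10751 / 4585 / 11913 / 6803.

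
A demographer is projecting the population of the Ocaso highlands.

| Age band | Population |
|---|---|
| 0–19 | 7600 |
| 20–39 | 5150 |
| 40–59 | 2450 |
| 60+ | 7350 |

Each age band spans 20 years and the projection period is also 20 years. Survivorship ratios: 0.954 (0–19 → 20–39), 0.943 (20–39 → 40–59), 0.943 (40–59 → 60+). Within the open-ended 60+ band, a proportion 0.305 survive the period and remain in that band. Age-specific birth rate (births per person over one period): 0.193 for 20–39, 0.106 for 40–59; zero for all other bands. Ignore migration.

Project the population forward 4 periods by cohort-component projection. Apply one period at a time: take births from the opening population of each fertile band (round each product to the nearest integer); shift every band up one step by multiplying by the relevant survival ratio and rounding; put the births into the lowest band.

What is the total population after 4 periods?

6691

After projecting period 1:
Births: 5150 * 0.193 = 994  |  2450 * 0.106 = 260 — total 1254
20–39: 7600 * 0.954 = 7250
40–59: 5150 * 0.943 = 4856
60+: 2450 * 0.943 + 7350 * 0.305 = 2310 + 2242 = 4552
End of period: [1254, 7250, 4856, 4552]
After projecting period 2:
Births: 7250 * 0.193 = 1399  |  4856 * 0.106 = 515 — total 1914
20–39: 1254 * 0.954 = 1196
40–59: 7250 * 0.943 = 6837
60+: 4856 * 0.943 + 4552 * 0.305 = 4579 + 1388 = 5967
End of period: [1914, 1196, 6837, 5967]
After projecting period 3:
Births: 1196 * 0.193 = 231  |  6837 * 0.106 = 725 — total 956
20–39: 1914 * 0.954 = 1826
40–59: 1196 * 0.943 = 1128
60+: 6837 * 0.943 + 5967 * 0.305 = 6447 + 1820 = 8267
End of period: [956, 1826, 1128, 8267]
After projecting period 4:
Births: 1826 * 0.193 = 352  |  1128 * 0.106 = 120 — total 472
20–39: 956 * 0.954 = 912
40–59: 1826 * 0.943 = 1722
60+: 1128 * 0.943 + 8267 * 0.305 = 1064 + 2521 = 3585
End of period: [472, 912, 1722, 3585]
Total after period 4: 472 + 912 + 1722 + 3585 = 6691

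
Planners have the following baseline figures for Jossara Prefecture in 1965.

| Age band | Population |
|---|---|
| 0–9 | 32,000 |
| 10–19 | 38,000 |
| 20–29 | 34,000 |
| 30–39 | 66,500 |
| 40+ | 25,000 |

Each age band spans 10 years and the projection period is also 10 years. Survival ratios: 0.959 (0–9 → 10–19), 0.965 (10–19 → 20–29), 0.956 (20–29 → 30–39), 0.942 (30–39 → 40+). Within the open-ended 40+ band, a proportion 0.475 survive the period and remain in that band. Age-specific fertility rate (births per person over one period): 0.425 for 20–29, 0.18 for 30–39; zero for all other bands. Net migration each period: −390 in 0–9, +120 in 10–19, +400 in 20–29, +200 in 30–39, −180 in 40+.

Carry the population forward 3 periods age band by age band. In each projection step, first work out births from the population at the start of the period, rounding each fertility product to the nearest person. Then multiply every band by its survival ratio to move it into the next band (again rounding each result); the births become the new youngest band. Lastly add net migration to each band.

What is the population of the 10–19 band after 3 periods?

Let band 1 be 0–9 through band 5 = 40+.
Period 1.
Births: 34000 × 0.425 = 14450, 66500 × 0.18 = 11970 ⇒ total 26420
Band 2: 32000 × 0.959 = 30688
Band 3: 38000 × 0.965 = 36670
Band 4: 34000 × 0.956 = 32504
Band 5: 66500 × 0.942 + 25000 × 0.475 = 62643 + 11875 = 74518
Net migration: Band 1 − 390 → 26030; Band 2 + 120 → 30808; Band 3 + 400 → 37070; Band 4 + 200 → 32704; Band 5 − 180 → 74338
Giving 26030 / 30808 / 37070 / 32704 / 74338.
Period 2.
Births: 37070 × 0.425 = 15755, 32704 × 0.18 = 5887 ⇒ total 21642
Band 2: 26030 × 0.959 = 24963
Band 3: 30808 × 0.965 = 29730
Band 4: 37070 × 0.956 = 35439
Band 5: 32704 × 0.942 + 74338 × 0.475 = 30807 + 35311 = 66118
Net migration: Band 1 − 390 → 21252; Band 2 + 120 → 25083; Band 3 + 400 → 30130; Band 4 + 200 → 35639; Band 5 − 180 → 65938
Giving 21252 / 25083 / 30130 / 35639 / 65938.
Period 3.
Births: 30130 × 0.425 = 12805, 35639 × 0.18 = 6415 ⇒ total 19220
Band 2: 21252 × 0.959 = 20381
Band 3: 25083 × 0.965 = 24205
Band 4: 30130 × 0.956 = 28804
Band 5: 35639 × 0.942 + 65938 × 0.475 = 33572 + 31321 = 64893
Net migration: Band 1 − 390 → 18830; Band 2 + 120 → 20501; Band 3 + 400 → 24605; Band 4 + 200 → 29004; Band 5 − 180 → 64713
Giving 18830 / 20501 / 24605 / 29004 / 64713.

20501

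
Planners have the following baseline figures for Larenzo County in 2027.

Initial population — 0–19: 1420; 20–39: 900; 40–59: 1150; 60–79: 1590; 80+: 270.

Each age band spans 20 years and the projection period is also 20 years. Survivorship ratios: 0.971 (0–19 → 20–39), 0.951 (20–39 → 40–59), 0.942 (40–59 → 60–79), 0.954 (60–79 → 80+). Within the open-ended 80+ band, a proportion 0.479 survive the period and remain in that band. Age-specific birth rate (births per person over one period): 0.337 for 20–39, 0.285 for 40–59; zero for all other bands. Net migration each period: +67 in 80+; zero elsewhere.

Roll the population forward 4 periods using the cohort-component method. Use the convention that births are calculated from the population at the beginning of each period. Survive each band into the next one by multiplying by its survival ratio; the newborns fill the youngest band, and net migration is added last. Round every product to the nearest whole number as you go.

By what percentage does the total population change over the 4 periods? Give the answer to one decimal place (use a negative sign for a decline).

Numbering the bands 1..5 from youngest to oldest:
After projecting period 1:
Births: 900 × 0.337 = 303, 1150 × 0.285 = 328 ⇒ total 631
Band 2: 1420 × 0.971 = 1379
Band 3: 900 × 0.951 = 856
Band 4: 1150 × 0.942 = 1083
Band 5: 1590 × 0.954 + 270 × 0.479 = 1517 + 129 = 1646
Net migration: Band 5 + 67 → 1713
End of period: [631, 1379, 856, 1083, 1713]
After projecting period 2:
Births: 1379 × 0.337 = 465, 856 × 0.285 = 244 ⇒ total 709
Band 2: 631 × 0.971 = 613
Band 3: 1379 × 0.951 = 1311
Band 4: 856 × 0.942 = 806
Band 5: 1083 × 0.954 + 1713 × 0.479 = 1033 + 821 = 1854
Net migration: Band 5 + 67 → 1921
End of period: [709, 613, 1311, 806, 1921]
After projecting period 3:
Births: 613 × 0.337 = 207, 1311 × 0.285 = 374 ⇒ total 581
Band 2: 709 × 0.971 = 688
Band 3: 613 × 0.951 = 583
Band 4: 1311 × 0.942 = 1235
Band 5: 806 × 0.954 + 1921 × 0.479 = 769 + 920 = 1689
Net migration: Band 5 + 67 → 1756
End of period: [581, 688, 583, 1235, 1756]
After projecting period 4:
Births: 688 × 0.337 = 232, 583 × 0.285 = 166 ⇒ total 398
Band 2: 581 × 0.971 = 564
Band 3: 688 × 0.951 = 654
Band 4: 583 × 0.942 = 549
Band 5: 1235 × 0.954 + 1756 × 0.479 = 1178 + 841 = 2019
Net migration: Band 5 + 67 → 2086
End of period: [398, 564, 654, 549, 2086]
Total: 5330 → 4251; change = -1079; percentage change = -20.2%

-20.2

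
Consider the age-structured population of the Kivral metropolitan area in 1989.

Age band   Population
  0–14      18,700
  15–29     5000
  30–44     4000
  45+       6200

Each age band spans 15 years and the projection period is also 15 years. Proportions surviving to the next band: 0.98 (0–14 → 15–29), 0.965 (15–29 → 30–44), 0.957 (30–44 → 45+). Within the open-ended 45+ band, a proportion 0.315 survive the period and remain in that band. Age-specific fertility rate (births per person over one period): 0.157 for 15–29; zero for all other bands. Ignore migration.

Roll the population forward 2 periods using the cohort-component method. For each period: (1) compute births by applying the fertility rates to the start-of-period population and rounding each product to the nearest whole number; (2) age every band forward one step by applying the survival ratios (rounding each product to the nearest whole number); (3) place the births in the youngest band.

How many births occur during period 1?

785

[period 1]
Births: 5000 × 0.157 = 785
15–29: 18700 × 0.98 = 18326
30–44: 5000 × 0.965 = 4825
45+: 4000 × 0.957 + 6200 × 0.315 = 3828 + 1953 = 5781
Population now: 0–14=785, 15–29=18326, 30–44=4825, 45+=5781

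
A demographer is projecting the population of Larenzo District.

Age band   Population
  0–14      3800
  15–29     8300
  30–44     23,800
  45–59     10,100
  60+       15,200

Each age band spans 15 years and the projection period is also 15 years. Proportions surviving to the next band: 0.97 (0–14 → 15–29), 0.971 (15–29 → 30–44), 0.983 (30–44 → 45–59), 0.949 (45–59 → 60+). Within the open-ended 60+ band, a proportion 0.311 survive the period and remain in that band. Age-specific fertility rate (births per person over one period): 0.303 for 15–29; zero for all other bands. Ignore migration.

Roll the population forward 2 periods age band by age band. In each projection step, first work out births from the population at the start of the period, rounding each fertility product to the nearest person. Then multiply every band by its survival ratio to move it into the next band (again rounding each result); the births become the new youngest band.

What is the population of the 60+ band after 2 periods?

Call the bands 1 to 5, youngest first.
Period 1:
Births: 8300 × 0.303 = 2515
Band 2: 3800 × 0.97 = 3686
Band 3: 8300 × 0.971 = 8059
Band 4: 23800 × 0.983 = 23395
Band 5: 10100 × 0.949 + 15200 × 0.311 = 9585 + 4727 = 14312
End of period: [2515, 3686, 8059, 23395, 14312]
Period 2:
Births: 3686 × 0.303 = 1117
Band 2: 2515 × 0.97 = 2440
Band 3: 3686 × 0.971 = 3579
Band 4: 8059 × 0.983 = 7922
Band 5: 23395 × 0.949 + 14312 × 0.311 = 22202 + 4451 = 26653
End of period: [1117, 2440, 3579, 7922, 26653]

26653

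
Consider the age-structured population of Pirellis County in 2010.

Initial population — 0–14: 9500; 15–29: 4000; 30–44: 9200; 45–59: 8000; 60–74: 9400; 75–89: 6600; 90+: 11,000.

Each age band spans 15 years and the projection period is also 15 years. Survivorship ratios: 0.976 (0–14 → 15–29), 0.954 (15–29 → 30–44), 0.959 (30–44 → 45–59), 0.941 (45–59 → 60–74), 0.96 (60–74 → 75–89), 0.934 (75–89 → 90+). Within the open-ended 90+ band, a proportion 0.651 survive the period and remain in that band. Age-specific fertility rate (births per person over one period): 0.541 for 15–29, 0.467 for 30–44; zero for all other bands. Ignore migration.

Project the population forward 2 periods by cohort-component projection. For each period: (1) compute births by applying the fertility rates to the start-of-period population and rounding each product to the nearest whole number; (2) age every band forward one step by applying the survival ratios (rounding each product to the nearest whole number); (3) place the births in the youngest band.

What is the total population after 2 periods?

Period 1.
Births: 4000 * 0.541 = 2164  |  9200 * 0.467 = 4296 → 6460
15–29: 9500 * 0.976 = 9272
30–44: 4000 * 0.954 = 3816
45–59: 9200 * 0.959 = 8823
60–74: 8000 * 0.941 = 7528
75–89: 9400 * 0.96 = 9024
90+: 6600 * 0.934 + 11000 * 0.651 = 6164 + 7161 = 13325
Population now: 0–14=6460, 15–29=9272, 30–44=3816, 45–59=8823, 60–74=7528, 75–89=9024, 90+=13325
Period 2.
Births: 9272 * 0.541 = 5016  |  3816 * 0.467 = 1782 → 6798
15–29: 6460 * 0.976 = 6305
30–44: 9272 * 0.954 = 8845
45–59: 3816 * 0.959 = 3660
60–74: 8823 * 0.941 = 8302
75–89: 7528 * 0.96 = 7227
90+: 9024 * 0.934 + 13325 * 0.651 = 8428 + 8675 = 17103
Population now: 0–14=6798, 15–29=6305, 30–44=8845, 45–59=3660, 60–74=8302, 75–89=7227, 90+=17103
Total after period 2: 6798 + 6305 + 8845 + 3660 + 8302 + 7227 + 17103 = 58240

58240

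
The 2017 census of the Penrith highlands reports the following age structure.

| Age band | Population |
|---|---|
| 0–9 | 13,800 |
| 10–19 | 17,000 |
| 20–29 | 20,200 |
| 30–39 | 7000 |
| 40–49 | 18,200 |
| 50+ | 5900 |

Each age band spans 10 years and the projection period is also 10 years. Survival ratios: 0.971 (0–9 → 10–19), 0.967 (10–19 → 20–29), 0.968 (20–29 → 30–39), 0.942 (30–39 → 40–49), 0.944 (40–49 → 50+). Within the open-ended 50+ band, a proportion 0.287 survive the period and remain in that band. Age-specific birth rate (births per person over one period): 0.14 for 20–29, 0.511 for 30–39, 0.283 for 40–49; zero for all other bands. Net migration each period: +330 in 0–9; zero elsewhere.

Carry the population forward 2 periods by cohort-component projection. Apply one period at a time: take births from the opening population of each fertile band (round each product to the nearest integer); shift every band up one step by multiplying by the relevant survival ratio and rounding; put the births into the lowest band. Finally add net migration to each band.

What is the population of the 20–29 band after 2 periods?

12958

Period 1.
Births: 20200 × 0.14 = 2828  |  7000 × 0.511 = 3577  |  18200 × 0.283 = 5151 → 11556
10–19: 13800 × 0.971 = 13400
20–29: 17000 × 0.967 = 16439
30–39: 20200 × 0.968 = 19554
40–49: 7000 × 0.942 = 6594
50+: 18200 × 0.944 + 5900 × 0.287 = 17181 + 1693 = 18874
Net migration: 0–9 + 330 → 11886
Giving 11886 / 13400 / 16439 / 19554 / 6594 / 18874.
Period 2.
Births: 16439 × 0.14 = 2301  |  19554 × 0.511 = 9992  |  6594 × 0.283 = 1866 → 14159
10–19: 11886 × 0.971 = 11541
20–29: 13400 × 0.967 = 12958
30–39: 16439 × 0.968 = 15913
40–49: 19554 × 0.942 = 18420
50+: 6594 × 0.944 + 18874 × 0.287 = 6225 + 5417 = 11642
Net migration: 0–9 + 330 → 14489
Giving 14489 / 11541 / 12958 / 15913 / 18420 / 11642.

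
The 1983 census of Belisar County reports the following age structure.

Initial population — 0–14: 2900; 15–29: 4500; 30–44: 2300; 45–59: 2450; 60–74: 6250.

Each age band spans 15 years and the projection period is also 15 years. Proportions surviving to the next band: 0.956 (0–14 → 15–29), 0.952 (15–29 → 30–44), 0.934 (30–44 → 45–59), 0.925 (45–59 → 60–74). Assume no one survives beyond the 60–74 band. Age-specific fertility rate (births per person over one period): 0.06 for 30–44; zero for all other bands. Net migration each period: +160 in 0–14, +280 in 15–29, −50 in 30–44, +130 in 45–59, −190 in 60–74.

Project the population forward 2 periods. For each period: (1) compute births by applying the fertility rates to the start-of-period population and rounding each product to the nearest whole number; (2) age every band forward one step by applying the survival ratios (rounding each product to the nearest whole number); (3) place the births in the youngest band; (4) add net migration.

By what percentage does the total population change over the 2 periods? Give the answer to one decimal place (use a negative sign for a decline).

-46.5

After projecting period 1:
Births: 2300 * 0.06 = 138
15–29: 2900 * 0.956 = 2772
30–44: 4500 * 0.952 = 4284
45–59: 2300 * 0.934 = 2148
60–74: 2450 * 0.925 = 2266
Net migration: 0–14 + 160 → 298; 15–29 + 280 → 3052; 30–44 − 50 → 4234; 45–59 + 130 → 2278; 60–74 − 190 → 2076
Giving 298 / 3052 / 4234 / 2278 / 2076.
After projecting period 2:
Births: 4234 * 0.06 = 254
15–29: 298 * 0.956 = 285
30–44: 3052 * 0.952 = 2906
45–59: 4234 * 0.934 = 3955
60–74: 2278 * 0.925 = 2107
Net migration: 0–14 + 160 → 414; 15–29 + 280 → 565; 30–44 − 50 → 2856; 45–59 + 130 → 4085; 60–74 − 190 → 1917
Giving 414 / 565 / 2856 / 4085 / 1917.
Total: 18400 → 9837; change = -8563; percentage change = -46.5%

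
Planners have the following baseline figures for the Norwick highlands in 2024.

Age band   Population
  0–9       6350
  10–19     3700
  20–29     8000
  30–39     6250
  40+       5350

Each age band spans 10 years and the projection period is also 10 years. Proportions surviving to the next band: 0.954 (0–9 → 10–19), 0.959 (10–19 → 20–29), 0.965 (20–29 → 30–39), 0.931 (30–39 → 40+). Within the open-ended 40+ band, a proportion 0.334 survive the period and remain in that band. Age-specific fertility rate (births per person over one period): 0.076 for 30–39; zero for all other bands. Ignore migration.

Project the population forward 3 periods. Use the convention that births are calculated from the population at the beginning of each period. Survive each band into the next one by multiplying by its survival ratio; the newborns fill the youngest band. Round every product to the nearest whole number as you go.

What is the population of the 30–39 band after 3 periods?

— Period 1 —
Births: 6250 × 0.076 = 475
10–19: 6350 × 0.954 = 6058
20–29: 3700 × 0.959 = 3548
30–39: 8000 × 0.965 = 7720
40+: 6250 × 0.931 + 5350 × 0.334 = 5819 + 1787 = 7606
End of period: [475, 6058, 3548, 7720, 7606]
— Period 2 —
Births: 7720 × 0.076 = 587
10–19: 475 × 0.954 = 453
20–29: 6058 × 0.959 = 5810
30–39: 3548 × 0.965 = 3424
40+: 7720 × 0.931 + 7606 × 0.334 = 7187 + 2540 = 9727
End of period: [587, 453, 5810, 3424, 9727]
— Period 3 —
Births: 3424 × 0.076 = 260
10–19: 587 × 0.954 = 560
20–29: 453 × 0.959 = 434
30–39: 5810 × 0.965 = 5607
40+: 3424 × 0.931 + 9727 × 0.334 = 3188 + 3249 = 6437
End of period: [260, 560, 434, 5607, 6437]

5607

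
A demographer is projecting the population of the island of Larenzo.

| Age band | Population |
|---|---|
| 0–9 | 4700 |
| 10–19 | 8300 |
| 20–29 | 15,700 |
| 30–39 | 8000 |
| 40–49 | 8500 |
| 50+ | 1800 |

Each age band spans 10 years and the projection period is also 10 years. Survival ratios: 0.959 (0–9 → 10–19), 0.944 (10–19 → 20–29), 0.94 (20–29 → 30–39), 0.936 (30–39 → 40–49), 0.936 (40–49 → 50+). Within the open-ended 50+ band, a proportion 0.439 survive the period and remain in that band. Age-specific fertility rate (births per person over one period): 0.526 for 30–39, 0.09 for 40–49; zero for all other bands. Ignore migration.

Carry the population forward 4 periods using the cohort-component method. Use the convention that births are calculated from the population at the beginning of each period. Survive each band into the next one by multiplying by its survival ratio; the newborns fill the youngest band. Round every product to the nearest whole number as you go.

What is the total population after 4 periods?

Let group 1 be 0–9 through group 6 = 50+.
— Period 1 —
Births: 8000 × 0.526 = 4208  |  8500 × 0.09 = 765 ⇒ total 4973
Group 2: 4700 × 0.959 = 4507
Group 3: 8300 × 0.944 = 7835
Group 4: 15700 × 0.94 = 14758
Group 5: 8000 × 0.936 = 7488
Group 6: 8500 × 0.936 + 1800 × 0.439 = 7956 + 790 = 8746
→ [4973, 4507, 7835, 14758, 7488, 8746]
— Period 2 —
Births: 14758 × 0.526 = 7763  |  7488 × 0.09 = 674 ⇒ total 8437
Group 2: 4973 × 0.959 = 4769
Group 3: 4507 × 0.944 = 4255
Group 4: 7835 × 0.94 = 7365
Group 5: 14758 × 0.936 = 13813
Group 6: 7488 × 0.936 + 8746 × 0.439 = 7009 + 3839 = 10848
→ [8437, 4769, 4255, 7365, 13813, 10848]
— Period 3 —
Births: 7365 × 0.526 = 3874  |  13813 × 0.09 = 1243 ⇒ total 5117
Group 2: 8437 × 0.959 = 8091
Group 3: 4769 × 0.944 = 4502
Group 4: 4255 × 0.94 = 4000
Group 5: 7365 × 0.936 = 6894
Group 6: 13813 × 0.936 + 10848 × 0.439 = 12929 + 4762 = 17691
→ [5117, 8091, 4502, 4000, 6894, 17691]
— Period 4 —
Births: 4000 × 0.526 = 2104  |  6894 × 0.09 = 620 ⇒ total 2724
Group 2: 5117 × 0.959 = 4907
Group 3: 8091 × 0.944 = 7638
Group 4: 4502 × 0.94 = 4232
Group 5: 4000 × 0.936 = 3744
Group 6: 6894 × 0.936 + 17691 × 0.439 = 6453 + 7766 = 14219
→ [2724, 4907, 7638, 4232, 3744, 14219]
Total after period 4: 2724 + 4907 + 7638 + 4232 + 3744 + 14219 = 37464

37464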